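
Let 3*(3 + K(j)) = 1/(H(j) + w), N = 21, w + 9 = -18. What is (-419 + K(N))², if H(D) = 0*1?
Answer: 1168477489/6561 ≈ 1.7809e+5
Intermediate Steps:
H(D) = 0
w = -27 (w = -9 - 18 = -27)
K(j) = -244/81 (K(j) = -3 + 1/(3*(0 - 27)) = -3 + (⅓)/(-27) = -3 + (⅓)*(-1/27) = -3 - 1/81 = -244/81)
(-419 + K(N))² = (-419 - 244/81)² = (-34183/81)² = 1168477489/6561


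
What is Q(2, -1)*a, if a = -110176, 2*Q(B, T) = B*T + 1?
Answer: 55088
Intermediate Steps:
Q(B, T) = 1/2 + B*T/2 (Q(B, T) = (B*T + 1)/2 = (1 + B*T)/2 = 1/2 + B*T/2)
Q(2, -1)*a = (1/2 + (1/2)*2*(-1))*(-110176) = (1/2 - 1)*(-110176) = -1/2*(-110176) = 55088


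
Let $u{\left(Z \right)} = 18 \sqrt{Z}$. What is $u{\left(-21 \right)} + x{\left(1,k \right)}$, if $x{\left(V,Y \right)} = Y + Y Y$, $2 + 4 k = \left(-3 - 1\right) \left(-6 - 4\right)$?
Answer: $\frac{399}{4} + 18 i \sqrt{21} \approx 99.75 + 82.486 i$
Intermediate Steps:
$k = \frac{19}{2}$ ($k = - \frac{1}{2} + \frac{\left(-3 - 1\right) \left(-6 - 4\right)}{4} = - \frac{1}{2} + \frac{\left(-4\right) \left(-10\right)}{4} = - \frac{1}{2} + \frac{1}{4} \cdot 40 = - \frac{1}{2} + 10 = \frac{19}{2} \approx 9.5$)
$x{\left(V,Y \right)} = Y + Y^{2}$
$u{\left(-21 \right)} + x{\left(1,k \right)} = 18 \sqrt{-21} + \frac{19 \left(1 + \frac{19}{2}\right)}{2} = 18 i \sqrt{21} + \frac{19}{2} \cdot \frac{21}{2} = 18 i \sqrt{21} + \frac{399}{4} = \frac{399}{4} + 18 i \sqrt{21}$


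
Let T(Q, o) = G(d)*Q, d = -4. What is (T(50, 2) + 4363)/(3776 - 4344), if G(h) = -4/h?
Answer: -4413/568 ≈ -7.7694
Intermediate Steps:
T(Q, o) = Q (T(Q, o) = (-4/(-4))*Q = (-4*(-¼))*Q = 1*Q = Q)
(T(50, 2) + 4363)/(3776 - 4344) = (50 + 4363)/(3776 - 4344) = 4413/(-568) = 4413*(-1/568) = -4413/568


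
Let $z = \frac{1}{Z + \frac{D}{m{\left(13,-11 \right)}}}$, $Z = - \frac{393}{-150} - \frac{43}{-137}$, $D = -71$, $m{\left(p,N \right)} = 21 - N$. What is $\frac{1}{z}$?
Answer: $\frac{78377}{109600} \approx 0.71512$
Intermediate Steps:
$Z = \frac{20097}{6850}$ ($Z = \left(-393\right) \left(- \frac{1}{150}\right) - - \frac{43}{137} = \frac{131}{50} + \frac{43}{137} = \frac{20097}{6850} \approx 2.9339$)
$z = \frac{109600}{78377}$ ($z = \frac{1}{\frac{20097}{6850} - \frac{71}{21 - -11}} = \frac{1}{\frac{20097}{6850} - \frac{71}{21 + 11}} = \frac{1}{\frac{20097}{6850} - \frac{71}{32}} = \frac{1}{\frac{78377}{109600}} = \frac{109600}{78377} \approx 1.3984$)
$\frac{1}{z} = \frac{1}{\frac{109600}{78377}} = \frac{78377}{109600}$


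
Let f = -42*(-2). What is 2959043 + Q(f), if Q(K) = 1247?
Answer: 2960290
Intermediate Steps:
f = 84
2959043 + Q(f) = 2959043 + 1247 = 2960290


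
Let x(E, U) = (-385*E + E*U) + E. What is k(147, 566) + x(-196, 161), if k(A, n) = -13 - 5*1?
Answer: 43690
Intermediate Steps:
k(A, n) = -18 (k(A, n) = -13 - 5 = -18)
x(E, U) = -384*E + E*U
k(147, 566) + x(-196, 161) = -18 - 196*(-384 + 161) = -18 - 196*(-223) = -18 + 43708 = 43690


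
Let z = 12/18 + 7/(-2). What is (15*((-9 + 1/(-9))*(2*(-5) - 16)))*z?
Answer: -90610/9 ≈ -10068.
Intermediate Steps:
z = -17/6 (z = 12*(1/18) + 7*(-1/2) = 2/3 - 7/2 = -17/6 ≈ -2.8333)
(15*((-9 + 1/(-9))*(2*(-5) - 16)))*z = (15*((-9 + 1/(-9))*(2*(-5) - 16)))*(-17/6) = (15*((-9 - 1/9)*(-10 - 16)))*(-17/6) = (15*(-82/9*(-26)))*(-17/6) = (15*(2132/9))*(-17/6) = (10660/3)*(-17/6) = -90610/9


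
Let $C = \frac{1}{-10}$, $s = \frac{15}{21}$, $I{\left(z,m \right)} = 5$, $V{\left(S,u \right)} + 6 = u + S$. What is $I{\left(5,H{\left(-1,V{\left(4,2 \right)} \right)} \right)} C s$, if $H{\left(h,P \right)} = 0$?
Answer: $- \frac{5}{14} \approx -0.35714$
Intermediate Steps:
$V{\left(S,u \right)} = -6 + S + u$ ($V{\left(S,u \right)} = -6 + \left(u + S\right) = -6 + \left(S + u\right) = -6 + S + u$)
$s = \frac{5}{7}$ ($s = 15 \cdot \frac{1}{21} = \frac{5}{7} \approx 0.71429$)
$C = - \frac{1}{10} \approx -0.1$
$I{\left(5,H{\left(-1,V{\left(4,2 \right)} \right)} \right)} C s = 5 \left(- \frac{1}{10}\right) \frac{5}{7} = \left(- \frac{1}{2}\right) \frac{5}{7} = - \frac{5}{14}$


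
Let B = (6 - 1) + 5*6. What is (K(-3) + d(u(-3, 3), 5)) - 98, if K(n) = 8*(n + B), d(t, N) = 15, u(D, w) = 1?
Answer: 173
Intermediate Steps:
B = 35 (B = 5 + 30 = 35)
K(n) = 280 + 8*n (K(n) = 8*(n + 35) = 8*(35 + n) = 280 + 8*n)
(K(-3) + d(u(-3, 3), 5)) - 98 = ((280 + 8*(-3)) + 15) - 98 = ((280 - 24) + 15) - 98 = (256 + 15) - 98 = 271 - 98 = 173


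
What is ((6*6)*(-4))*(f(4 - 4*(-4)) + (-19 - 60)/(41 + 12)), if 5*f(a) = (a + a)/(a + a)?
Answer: 49248/265 ≈ 185.84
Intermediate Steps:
f(a) = ⅕ (f(a) = ((a + a)/(a + a))/5 = ((2*a)/((2*a)))/5 = ((2*a)*(1/(2*a)))/5 = (⅕)*1 = ⅕)
((6*6)*(-4))*(f(4 - 4*(-4)) + (-19 - 60)/(41 + 12)) = ((6*6)*(-4))*(⅕ + (-19 - 60)/(41 + 12)) = (36*(-4))*(⅕ - 79/53) = -144*(⅕ - 79*1/53) = -144*(⅕ - 79/53) = -144*(-342/265) = 49248/265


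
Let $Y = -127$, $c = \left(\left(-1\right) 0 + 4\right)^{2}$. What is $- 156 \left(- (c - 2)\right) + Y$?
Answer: $2057$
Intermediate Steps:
$c = 16$ ($c = \left(0 + 4\right)^{2} = 4^{2} = 16$)
$- 156 \left(- (c - 2)\right) + Y = - 156 \left(- (16 - 2)\right) - 127 = - 156 \left(\left(-1\right) 14\right) - 127 = \left(-156\right) \left(-14\right) - 127 = 2184 - 127 = 2057$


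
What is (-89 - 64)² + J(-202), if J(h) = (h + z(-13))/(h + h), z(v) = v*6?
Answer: 2364379/101 ≈ 23410.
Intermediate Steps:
z(v) = 6*v
J(h) = (-78 + h)/(2*h) (J(h) = (h + 6*(-13))/(h + h) = (h - 78)/((2*h)) = (-78 + h)*(1/(2*h)) = (-78 + h)/(2*h))
(-89 - 64)² + J(-202) = (-89 - 64)² + (½)*(-78 - 202)/(-202) = (-153)² + (½)*(-1/202)*(-280) = 23409 + 70/101 = 2364379/101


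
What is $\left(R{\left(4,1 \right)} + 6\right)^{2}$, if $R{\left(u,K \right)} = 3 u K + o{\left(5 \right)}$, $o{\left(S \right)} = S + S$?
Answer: $784$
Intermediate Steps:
$o{\left(S \right)} = 2 S$
$R{\left(u,K \right)} = 10 + 3 K u$ ($R{\left(u,K \right)} = 3 u K + 2 \cdot 5 = 3 K u + 10 = 10 + 3 K u$)
$\left(R{\left(4,1 \right)} + 6\right)^{2} = \left(\left(10 + 3 \cdot 1 \cdot 4\right) + 6\right)^{2} = \left(\left(10 + 12\right) + 6\right)^{2} = \left(22 + 6\right)^{2} = 28^{2} = 784$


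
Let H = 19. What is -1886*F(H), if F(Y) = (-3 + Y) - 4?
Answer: -22632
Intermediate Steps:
F(Y) = -7 + Y
-1886*F(H) = -1886*(-7 + 19) = -1886*12 = -22632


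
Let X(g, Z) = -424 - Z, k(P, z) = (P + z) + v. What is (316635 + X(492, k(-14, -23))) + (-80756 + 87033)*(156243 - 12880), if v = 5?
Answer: 900205794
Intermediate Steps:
k(P, z) = 5 + P + z (k(P, z) = (P + z) + 5 = 5 + P + z)
(316635 + X(492, k(-14, -23))) + (-80756 + 87033)*(156243 - 12880) = (316635 + (-424 - (5 - 14 - 23))) + (-80756 + 87033)*(156243 - 12880) = (316635 + (-424 - 1*(-32))) + 6277*143363 = (316635 + (-424 + 32)) + 899889551 = (316635 - 392) + 899889551 = 316243 + 899889551 = 900205794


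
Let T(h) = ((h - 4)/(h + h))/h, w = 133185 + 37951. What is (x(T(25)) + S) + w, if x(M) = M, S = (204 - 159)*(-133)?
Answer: 206438771/1250 ≈ 1.6515e+5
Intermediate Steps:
w = 171136
T(h) = (-4 + h)/(2*h²) (T(h) = ((-4 + h)/((2*h)))/h = ((-4 + h)*(1/(2*h)))/h = ((-4 + h)/(2*h))/h = (-4 + h)/(2*h²))
S = -5985 (S = 45*(-133) = -5985)
(x(T(25)) + S) + w = ((½)*(-4 + 25)/25² - 5985) + 171136 = ((½)*(1/625)*21 - 5985) + 171136 = (21/1250 - 5985) + 171136 = -7481229/1250 + 171136 = 206438771/1250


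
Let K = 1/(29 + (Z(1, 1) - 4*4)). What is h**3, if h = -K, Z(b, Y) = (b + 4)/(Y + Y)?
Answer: -8/29791 ≈ -0.00026854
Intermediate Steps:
Z(b, Y) = (4 + b)/(2*Y) (Z(b, Y) = (4 + b)/((2*Y)) = (4 + b)*(1/(2*Y)) = (4 + b)/(2*Y))
K = 2/31 (K = 1/(29 + ((1/2)*(4 + 1)/1 - 4*4)) = 1/(29 + ((1/2)*1*5 - 16)) = 1/(29 + (5/2 - 16)) = 1/(29 - 27/2) = 1/(31/2) = 2/31 ≈ 0.064516)
h = -2/31 (h = -1*2/31 = -2/31 ≈ -0.064516)
h**3 = (-2/31)**3 = -8/29791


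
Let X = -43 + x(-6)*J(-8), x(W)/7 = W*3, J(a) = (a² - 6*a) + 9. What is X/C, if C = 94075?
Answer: -15289/94075 ≈ -0.16252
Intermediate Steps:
J(a) = 9 + a² - 6*a
x(W) = 21*W (x(W) = 7*(W*3) = 7*(3*W) = 21*W)
X = -15289 (X = -43 + (21*(-6))*(9 + (-8)² - 6*(-8)) = -43 - 126*(9 + 64 + 48) = -43 - 126*121 = -43 - 15246 = -15289)
X/C = -15289/94075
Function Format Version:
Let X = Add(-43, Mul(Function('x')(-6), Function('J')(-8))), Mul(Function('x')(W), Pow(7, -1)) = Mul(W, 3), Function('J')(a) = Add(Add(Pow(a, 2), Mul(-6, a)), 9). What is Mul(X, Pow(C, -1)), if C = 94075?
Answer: Rational(-15289, 94075) ≈ -0.16252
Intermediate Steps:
Function('J')(a) = Add(9, Pow(a, 2), Mul(-6, a))
Function('x')(W) = Mul(21, W) (Function('x')(W) = Mul(7, Mul(W, 3)) = Mul(7, Mul(3, W)) = Mul(21, W))
X = -15289 (X = Add(-43, Mul(Mul(21, -6), Add(9, Pow(-8, 2), Mul(-6, -8)))) = Add(-43, Mul(-126, Add(9, 64, 48))) = Add(-43, Mul(-126, 121)) = Add(-43, -15246) = -15289)
Mul(X, Pow(C, -1)) = Mul(-15289, Pow(94075, -1)) = Mul(-15289, Rational(1, 94075)) = Rational(-15289, 94075)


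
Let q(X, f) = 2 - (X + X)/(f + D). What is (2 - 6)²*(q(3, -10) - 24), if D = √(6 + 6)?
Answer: -3752/11 + 24*√3/11 ≈ -337.31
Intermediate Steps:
D = 2*√3 (D = √12 = 2*√3 ≈ 3.4641)
q(X, f) = 2 - 2*X/(f + 2*√3) (q(X, f) = 2 - (X + X)/(f + 2*√3) = 2 - 2*X/(f + 2*√3))
(2 - 6)²*(q(3, -10) - 24) = (2 - 6)²*(2*(-10 - 1*3 + 2*√3)/(-10 + 2*√3) - 24) = (-4)²*(2*(-10 - 3 + 2*√3)/(-10 + 2*√3) - 24) = 16*(2*(-13 + 2*√3)/(-10 + 2*√3) - 24) = 16*(-24 + 2*(-13 + 2*√3)/(-10 + 2*√3)) = -384 + 32*(-13 + 2*√3)/(-10 + 2*√3)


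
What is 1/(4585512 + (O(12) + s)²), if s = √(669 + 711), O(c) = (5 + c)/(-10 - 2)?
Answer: 95113834128/436277075509510849 + 117504*√345/436277075509510849 ≈ 2.1802e-7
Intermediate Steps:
O(c) = -5/12 - c/12 (O(c) = (5 + c)/(-12) = (5 + c)*(-1/12) = -5/12 - c/12)
s = 2*√345 (s = √1380 = 2*√345 ≈ 37.148)
1/(4585512 + (O(12) + s)²) = 1/(4585512 + ((-5/12 - 1/12*12) + 2*√345)²) = 1/(4585512 + ((-5/12 - 1) + 2*√345)²) = 1/(4585512 + (-17/12 + 2*√345)²)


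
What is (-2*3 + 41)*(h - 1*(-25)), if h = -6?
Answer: 665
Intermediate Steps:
(-2*3 + 41)*(h - 1*(-25)) = (-2*3 + 41)*(-6 - 1*(-25)) = (-6 + 41)*(-6 + 25) = 35*19 = 665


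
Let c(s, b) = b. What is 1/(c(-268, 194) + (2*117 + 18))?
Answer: 1/446 ≈ 0.0022422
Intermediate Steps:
1/(c(-268, 194) + (2*117 + 18)) = 1/(194 + (2*117 + 18)) = 1/(194 + (234 + 18)) = 1/(194 + 252) = 1/446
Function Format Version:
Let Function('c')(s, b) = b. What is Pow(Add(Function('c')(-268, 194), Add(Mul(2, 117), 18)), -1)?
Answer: Rational(1, 446) ≈ 0.0022422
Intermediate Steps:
Pow(Add(Function('c')(-268, 194), Add(Mul(2, 117), 18)), -1) = Pow(Add(194, Add(Mul(2, 117), 18)), -1) = Pow(Add(194, Add(234, 18)), -1) = Pow(Add(194, 252), -1) = Pow(446, -1) = Rational(1, 446)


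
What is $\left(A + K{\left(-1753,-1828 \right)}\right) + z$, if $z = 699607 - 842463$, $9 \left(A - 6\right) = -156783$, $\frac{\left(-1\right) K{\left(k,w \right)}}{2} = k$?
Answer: $- \frac{470293}{3} \approx -1.5676 \cdot 10^{5}$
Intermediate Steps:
$K{\left(k,w \right)} = - 2 k$
$A = - \frac{52243}{3}$ ($A = 6 + \frac{1}{9} \left(-156783\right) = 6 - \frac{52261}{3} = - \frac{52243}{3} \approx -17414.0$)
$z = -142856$
$\left(A + K{\left(-1753,-1828 \right)}\right) + z = \left(- \frac{52243}{3} - -3506\right) - 142856 = \left(- \frac{52243}{3} + 3506\right) - 142856 = - \frac{41725}{3} - 142856 = - \frac{470293}{3}$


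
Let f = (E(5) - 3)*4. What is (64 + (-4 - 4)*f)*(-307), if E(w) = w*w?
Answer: 196480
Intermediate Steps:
E(w) = w²
f = 88 (f = (5² - 3)*4 = (25 - 3)*4 = 22*4 = 88)
(64 + (-4 - 4)*f)*(-307) = (64 + (-4 - 4)*88)*(-307) = (64 - 8*88)*(-307) = (64 - 704)*(-307) = -640*(-307) = 196480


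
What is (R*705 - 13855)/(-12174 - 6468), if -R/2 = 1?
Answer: 15265/18642 ≈ 0.81885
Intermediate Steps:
R = -2 (R = -2*1 = -2)
(R*705 - 13855)/(-12174 - 6468) = (-2*705 - 13855)/(-12174 - 6468) = (-1410 - 13855)/(-18642) = -15265*(-1/18642) = 15265/18642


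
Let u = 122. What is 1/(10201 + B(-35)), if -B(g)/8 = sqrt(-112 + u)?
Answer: 10201/104059761 + 8*sqrt(10)/104059761 ≈ 9.8273e-5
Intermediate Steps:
B(g) = -8*sqrt(10) (B(g) = -8*sqrt(-112 + 122) = -8*sqrt(10))
1/(10201 + B(-35)) = 1/(10201 - 8*sqrt(10))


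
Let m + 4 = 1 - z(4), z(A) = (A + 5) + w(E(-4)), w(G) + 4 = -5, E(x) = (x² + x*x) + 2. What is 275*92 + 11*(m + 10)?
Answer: 25377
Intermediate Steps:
E(x) = 2 + 2*x² (E(x) = (x² + x²) + 2 = 2*x² + 2 = 2 + 2*x²)
w(G) = -9 (w(G) = -4 - 5 = -9)
z(A) = -4 + A (z(A) = (A + 5) - 9 = (5 + A) - 9 = -4 + A)
m = -3 (m = -4 + (1 - (-4 + 4)) = -4 + (1 - 1*0) = -4 + (1 + 0) = -4 + 1 = -3)
275*92 + 11*(m + 10) = 275*92 + 11*(-3 + 10) = 25300 + 11*7 = 25300 + 77 = 25377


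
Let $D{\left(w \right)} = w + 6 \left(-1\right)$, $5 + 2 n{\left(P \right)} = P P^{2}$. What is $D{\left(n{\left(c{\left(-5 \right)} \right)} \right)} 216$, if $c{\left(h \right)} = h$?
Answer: $-15336$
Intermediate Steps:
$n{\left(P \right)} = - \frac{5}{2} + \frac{P^{3}}{2}$ ($n{\left(P \right)} = - \frac{5}{2} + \frac{P P^{2}}{2} = - \frac{5}{2} + \frac{P^{3}}{2}$)
$D{\left(w \right)} = -6 + w$ ($D{\left(w \right)} = w - 6 = -6 + w$)
$D{\left(n{\left(c{\left(-5 \right)} \right)} \right)} 216 = \left(-6 + \left(- \frac{5}{2} + \frac{\left(-5\right)^{3}}{2}\right)\right) 216 = \left(-6 + \left(- \frac{5}{2} + \frac{1}{2} \left(-125\right)\right)\right) 216 = \left(-6 - 65\right) 216 = \left(-71\right) 216 = -15336$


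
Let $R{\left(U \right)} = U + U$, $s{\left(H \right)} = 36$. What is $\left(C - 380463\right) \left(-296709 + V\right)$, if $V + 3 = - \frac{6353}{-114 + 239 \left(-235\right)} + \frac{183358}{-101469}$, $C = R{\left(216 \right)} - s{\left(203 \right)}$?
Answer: $\frac{214662533708371475293}{1903524617} \approx 1.1277 \cdot 10^{11}$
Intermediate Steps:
$R{\left(U \right)} = 2 U$
$C = 396$ ($C = 2 \cdot 216 - 36 = 432 - 36 = 396$)
$V = - \frac{26806293878}{5710573851}$ ($V = -3 - \left(\frac{183358}{101469} + \frac{6353}{-114 + 239 \left(-235\right)}\right) = -3 - \left(\frac{183358}{101469} + \frac{6353}{-114 - 56165}\right) = -3 - \left(\frac{183358}{101469} + \frac{6353}{-56279}\right) = -3 - \frac{9674572325}{5710573851} = - \frac{26806293878}{5710573851} \approx -4.6942$)
$\left(C - 380463\right) \left(-296709 + V\right) = \left(396 - 380463\right) \left(-296709 - \frac{26806293878}{5710573851}\right) = \left(-380067\right) \left(- \frac{1694405463050237}{5710573851}\right) = \frac{214662533708371475293}{1903524617}$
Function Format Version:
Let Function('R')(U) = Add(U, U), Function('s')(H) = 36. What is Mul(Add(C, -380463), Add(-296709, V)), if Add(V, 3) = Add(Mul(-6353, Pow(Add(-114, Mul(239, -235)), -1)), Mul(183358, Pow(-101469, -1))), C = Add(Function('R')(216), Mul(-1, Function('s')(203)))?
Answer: Rational(214662533708371475293, 1903524617) ≈ 1.1277e+11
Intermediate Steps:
Function('R')(U) = Mul(2, U)
C = 396 (C = Add(Mul(2, 216), Mul(-1, 36)) = Add(432, -36) = 396)
V = Rational(-26806293878, 5710573851) (V = Add(-3, Add(Mul(-6353, Pow(Add(-114, Mul(239, -235)), -1)), Mul(183358, Pow(-101469, -1)))) = Add(-3, Add(Mul(-6353, Pow(Add(-114, -56165), -1)), Mul(183358, Rational(-1, 101469)))) = Add(-3, Add(Mul(-6353, Pow(-56279, -1)), Rational(-183358, 101469))) = Add(-3, Add(Mul(-6353, Rational(-1, 56279)), Rational(-183358, 101469))) = Add(-3, Add(Rational(6353, 56279), Rational(-183358, 101469))) = Add(-3, Rational(-9674572325, 5710573851)) = Rational(-26806293878, 5710573851) ≈ -4.6942)
Mul(Add(C, -380463), Add(-296709, V)) = Mul(Add(396, -380463), Add(-296709, Rational(-26806293878, 5710573851))) = Mul(-380067, Rational(-1694405463050237, 5710573851)) = Rational(214662533708371475293, 1903524617)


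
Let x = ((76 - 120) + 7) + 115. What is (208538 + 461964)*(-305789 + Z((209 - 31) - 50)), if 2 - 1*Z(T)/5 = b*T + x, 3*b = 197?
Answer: -700397672674/3 ≈ -2.3347e+11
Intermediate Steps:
b = 197/3 (b = (⅓)*197 = 197/3 ≈ 65.667)
x = 78 (x = (-44 + 7) + 115 = -37 + 115 = 78)
Z(T) = -380 - 985*T/3 (Z(T) = 10 - 5*(197*T/3 + 78) = 10 - 5*(78 + 197*T/3) = 10 + (-390 - 985*T/3) = -380 - 985*T/3)
(208538 + 461964)*(-305789 + Z((209 - 31) - 50)) = (208538 + 461964)*(-305789 + (-380 - 985*((209 - 31) - 50)/3)) = 670502*(-305789 + (-380 - 985*(178 - 50)/3)) = 670502*(-305789 + (-380 - 985/3*128)) = 670502*(-305789 + (-380 - 126080/3)) = 670502*(-305789 - 127220/3) = 670502*(-1044587/3) = -700397672674/3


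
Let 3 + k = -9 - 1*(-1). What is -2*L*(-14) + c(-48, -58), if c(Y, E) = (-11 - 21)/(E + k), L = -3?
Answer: -5764/69 ≈ -83.536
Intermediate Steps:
k = -11 (k = -3 + (-9 - 1*(-1)) = -3 + (-9 + 1) = -3 - 8 = -11)
c(Y, E) = -32/(-11 + E) (c(Y, E) = (-11 - 21)/(E - 11) = -32/(-11 + E))
-2*L*(-14) + c(-48, -58) = -2*(-3)*(-14) - 32/(-11 - 58) = 6*(-14) - 32/(-69) = -84 - 32*(-1/69) = -84 + 32/69 = -5764/69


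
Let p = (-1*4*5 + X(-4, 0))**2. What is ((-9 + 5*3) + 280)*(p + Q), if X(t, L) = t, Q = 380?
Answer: 273416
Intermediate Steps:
p = 576 (p = (-1*4*5 - 4)**2 = (-4*5 - 4)**2 = (-20 - 4)**2 = (-24)**2 = 576)
((-9 + 5*3) + 280)*(p + Q) = ((-9 + 5*3) + 280)*(576 + 380) = ((-9 + 15) + 280)*956 = (6 + 280)*956 = 286*956 = 273416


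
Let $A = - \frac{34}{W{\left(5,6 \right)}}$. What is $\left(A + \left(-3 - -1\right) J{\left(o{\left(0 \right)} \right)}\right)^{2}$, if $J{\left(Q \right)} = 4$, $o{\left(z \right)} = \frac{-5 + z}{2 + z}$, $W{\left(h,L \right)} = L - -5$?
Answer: $\frac{14884}{121} \approx 123.01$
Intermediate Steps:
$W{\left(h,L \right)} = 5 + L$ ($W{\left(h,L \right)} = L + 5 = 5 + L$)
$o{\left(z \right)} = \frac{-5 + z}{2 + z}$
$A = - \frac{34}{11}$ ($A = - \frac{34}{5 + 6} = - \frac{34}{11} \approx -3.0909$)
$\left(A + \left(-3 - -1\right) J{\left(o{\left(0 \right)} \right)}\right)^{2} = \left(- \frac{34}{11} + \left(-3 - -1\right) 4\right)^{2} = \left(- \frac{34}{11} + \left(-3 + 1\right) 4\right)^{2} = \left(- \frac{34}{11} - 8\right)^{2} = \left(- \frac{122}{11}\right)^{2} = \frac{14884}{121}$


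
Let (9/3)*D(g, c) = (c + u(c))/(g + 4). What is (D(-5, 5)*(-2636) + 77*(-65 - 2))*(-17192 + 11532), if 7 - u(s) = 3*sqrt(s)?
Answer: -30479100 + 14919760*sqrt(5) ≈ 2.8825e+6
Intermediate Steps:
u(s) = 7 - 3*sqrt(s)
D(g, c) = (7 + c - 3*sqrt(c))/(3*(4 + g)) (D(g, c) = ((c + (7 - 3*sqrt(c)))/(g + 4))/3 = ((7 + c - 3*sqrt(c))/(4 + g))/3 = (7 + c - 3*sqrt(c))/(3*(4 + g)))
(D(-5, 5)*(-2636) + 77*(-65 - 2))*(-17192 + 11532) = (((7 + 5 - 3*sqrt(5))/(3*(4 - 5)))*(-2636) + 77*(-65 - 2))*(-17192 + 11532) = (((1/3)*(12 - 3*sqrt(5))/(-1))*(-2636) + 77*(-67))*(-5660) = (((1/3)*(-1)*(12 - 3*sqrt(5)))*(-2636) - 5159)*(-5660) = ((-4 + sqrt(5))*(-2636) - 5159)*(-5660) = ((10544 - 2636*sqrt(5)) - 5159)*(-5660) = (5385 - 2636*sqrt(5))*(-5660) = -30479100 + 14919760*sqrt(5)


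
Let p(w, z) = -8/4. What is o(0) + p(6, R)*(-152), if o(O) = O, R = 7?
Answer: 304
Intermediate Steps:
p(w, z) = -2 (p(w, z) = -8*1/4 = -2)
o(0) + p(6, R)*(-152) = 0 - 2*(-152) = 0 + 304 = 304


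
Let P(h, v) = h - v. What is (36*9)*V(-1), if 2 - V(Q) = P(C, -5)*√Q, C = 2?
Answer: 648 - 2268*I ≈ 648.0 - 2268.0*I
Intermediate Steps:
V(Q) = 2 - 7*√Q (V(Q) = 2 - (2 - 1*(-5))*√Q = 2 - (2 + 5)*√Q = 2 - 7*√Q)
(36*9)*V(-1) = (36*9)*(2 - 7*I) = 324*(2 - 7*I) = 648 - 2268*I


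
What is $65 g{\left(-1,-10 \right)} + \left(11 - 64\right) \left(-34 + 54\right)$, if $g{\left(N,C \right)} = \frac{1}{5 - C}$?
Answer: $- \frac{3167}{3} \approx -1055.7$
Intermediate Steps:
$65 g{\left(-1,-10 \right)} + \left(11 - 64\right) \left(-34 + 54\right) = 65 \left(- \frac{1}{-5 - 10}\right) + \left(11 - 64\right) \left(-34 + 54\right) = 65 \left(- \frac{1}{-15}\right) - 1060 = 65 \left(\left(-1\right) \left(- \frac{1}{15}\right)\right) - 1060 = 65 \cdot \frac{1}{15} - 1060 = \frac{13}{3} - 1060 = - \frac{3167}{3}$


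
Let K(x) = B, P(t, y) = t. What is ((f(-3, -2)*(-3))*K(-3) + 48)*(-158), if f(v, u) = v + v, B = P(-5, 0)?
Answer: 6636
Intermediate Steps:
B = -5
f(v, u) = 2*v
K(x) = -5
((f(-3, -2)*(-3))*K(-3) + 48)*(-158) = (((2*(-3))*(-3))*(-5) + 48)*(-158) = (-6*(-3)*(-5) + 48)*(-158) = (18*(-5) + 48)*(-158) = (-90 + 48)*(-158) = -42*(-158) = 6636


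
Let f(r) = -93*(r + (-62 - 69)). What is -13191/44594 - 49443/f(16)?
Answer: -781979629/158977610 ≈ -4.9188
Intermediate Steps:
f(r) = 12183 - 93*r (f(r) = -93*(r - 131) = -93*(-131 + r) = 12183 - 93*r)
-13191/44594 - 49443/f(16) = -13191/44594 - 49443/(12183 - 93*16) = -13191*1/44594 - 49443/(12183 - 1488) = -13191/44594 - 49443/10695 = -13191/44594 - 49443*1/10695 = -13191/44594 - 16481/3565 = -781979629/158977610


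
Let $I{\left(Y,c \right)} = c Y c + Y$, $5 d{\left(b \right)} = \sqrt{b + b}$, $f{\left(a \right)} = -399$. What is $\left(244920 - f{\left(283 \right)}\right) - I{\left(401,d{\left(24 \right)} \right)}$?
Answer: $\frac{6103702}{25} \approx 2.4415 \cdot 10^{5}$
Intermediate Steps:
$d{\left(b \right)} = \frac{\sqrt{2} \sqrt{b}}{5}$ ($d{\left(b \right)} = \frac{\sqrt{b + b}}{5} = \frac{\sqrt{2 b}}{5} = \frac{\sqrt{2} \sqrt{b}}{5}$)
$I{\left(Y,c \right)} = Y + Y c^{2}$ ($I{\left(Y,c \right)} = Y c c + Y = Y c^{2} + Y = Y + Y c^{2}$)
$\left(244920 - f{\left(283 \right)}\right) - I{\left(401,d{\left(24 \right)} \right)} = \left(244920 - -399\right) - 401 \left(1 + \left(\frac{\sqrt{2} \sqrt{24}}{5}\right)^{2}\right) = \left(244920 + 399\right) - 401 \left(1 + \left(\frac{\sqrt{2} \cdot 2 \sqrt{6}}{5}\right)^{2}\right) = 245319 - 401 \left(1 + \left(\frac{4 \sqrt{3}}{5}\right)^{2}\right) = 245319 - 401 \left(1 + \frac{48}{25}\right) = 245319 - 401 \cdot \frac{73}{25} = 245319 - \frac{29273}{25} = \frac{6103702}{25}$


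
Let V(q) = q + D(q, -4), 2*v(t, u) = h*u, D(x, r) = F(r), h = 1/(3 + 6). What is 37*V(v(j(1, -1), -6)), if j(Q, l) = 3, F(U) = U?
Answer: -481/3 ≈ -160.33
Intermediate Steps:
h = ⅑ (h = 1/9 = ⅑ ≈ 0.11111)
D(x, r) = r
v(t, u) = u/18 (v(t, u) = (u/9)/2 = u/18)
V(q) = -4 + q (V(q) = q - 4 = -4 + q)
37*V(v(j(1, -1), -6)) = 37*(-4 + (1/18)*(-6)) = 37*(-4 - ⅓) = 37*(-13/3) = -481/3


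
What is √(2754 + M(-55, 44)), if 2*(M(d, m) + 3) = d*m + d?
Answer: √6054/2 ≈ 38.904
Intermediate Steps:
M(d, m) = -3 + d/2 + d*m/2 (M(d, m) = -3 + (d*m + d)/2 = -3 + (d + d*m)/2 = -3 + (d/2 + d*m/2) = -3 + d/2 + d*m/2)
√(2754 + M(-55, 44)) = √(2754 + (-3 + (½)*(-55) + (½)*(-55)*44)) = √(2754 + (-3 - 55/2 - 1210)) = √(2754 - 2481/2) = √(3027/2) = √6054/2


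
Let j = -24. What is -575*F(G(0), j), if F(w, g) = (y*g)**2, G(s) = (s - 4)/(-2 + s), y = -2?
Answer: -1324800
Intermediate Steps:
G(s) = (-4 + s)/(-2 + s)
F(w, g) = 4*g**2 (F(w, g) = (-2*g)**2 = 4*g**2)
-575*F(G(0), j) = -2300*(-24)**2 = -2300*576 = -575*2304 = -1324800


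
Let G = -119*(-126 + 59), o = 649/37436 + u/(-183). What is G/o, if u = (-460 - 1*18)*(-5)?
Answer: -54621332724/89353273 ≈ -611.30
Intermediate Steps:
u = 2390 (u = (-460 - 18)*(-5) = -478*(-5) = 2390)
o = -89353273/6850788 (o = 649/37436 + 2390/(-183) = 649*(1/37436) + 2390*(-1/183) = 649/37436 - 2390/183 = -89353273/6850788 ≈ -13.043)
G = 7973 (G = -119*(-67) = 7973)
G/o = 7973/(-89353273/6850788) = 7973*(-6850788/89353273) = -54621332724/89353273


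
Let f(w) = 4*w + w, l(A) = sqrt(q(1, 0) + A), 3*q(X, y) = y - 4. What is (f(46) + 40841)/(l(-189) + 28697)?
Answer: 3535843461/2470553998 - 41071*I*sqrt(1713)/2470553998 ≈ 1.4312 - 0.00068805*I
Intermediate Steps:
q(X, y) = -4/3 + y/3 (q(X, y) = (y - 4)/3 = (-4 + y)/3 = -4/3 + y/3)
l(A) = sqrt(-4/3 + A) (l(A) = sqrt((-4/3 + (1/3)*0) + A) = sqrt((-4/3 + 0) + A) = sqrt(-4/3 + A))
f(w) = 5*w
(f(46) + 40841)/(l(-189) + 28697) = (5*46 + 40841)/(sqrt(-12 + 9*(-189))/3 + 28697) = (230 + 40841)/(sqrt(-12 - 1701)/3 + 28697) = 41071/(sqrt(-1713)/3 + 28697) = 41071/((I*sqrt(1713))/3 + 28697) = 41071/(I*sqrt(1713)/3 + 28697) = 41071/(28697 + I*sqrt(1713)/3)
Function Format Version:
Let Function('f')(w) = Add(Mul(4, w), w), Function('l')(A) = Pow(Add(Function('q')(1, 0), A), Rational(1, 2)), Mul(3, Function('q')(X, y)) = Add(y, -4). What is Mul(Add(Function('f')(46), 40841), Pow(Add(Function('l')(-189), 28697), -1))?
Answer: Add(Rational(3535843461, 2470553998), Mul(Rational(-41071, 2470553998), I, Pow(1713, Rational(1, 2)))) ≈ Add(1.4312, Mul(-0.00068805, I))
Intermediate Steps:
Function('q')(X, y) = Add(Rational(-4, 3), Mul(Rational(1, 3), y)) (Function('q')(X, y) = Mul(Rational(1, 3), Add(y, -4)) = Mul(Rational(1, 3), Add(-4, y)) = Add(Rational(-4, 3), Mul(Rational(1, 3), y)))
Function('l')(A) = Pow(Add(Rational(-4, 3), A), Rational(1, 2)) (Function('l')(A) = Pow(Add(Add(Rational(-4, 3), Mul(Rational(1, 3), 0)), A), Rational(1, 2)) = Pow(Add(Add(Rational(-4, 3), 0), A), Rational(1, 2)) = Pow(Add(Rational(-4, 3), A), Rational(1, 2)))
Function('f')(w) = Mul(5, w)
Mul(Add(Function('f')(46), 40841), Pow(Add(Function('l')(-189), 28697), -1)) = Mul(Add(Mul(5, 46), 40841), Pow(Add(Mul(Rational(1, 3), Pow(Add(-12, Mul(9, -189)), Rational(1, 2))), 28697), -1)) = Mul(Add(230, 40841), Pow(Add(Mul(Rational(1, 3), Pow(Add(-12, -1701), Rational(1, 2))), 28697), -1)) = Mul(41071, Pow(Add(Mul(Rational(1, 3), Pow(-1713, Rational(1, 2))), 28697), -1)) = Mul(41071, Pow(Add(Mul(Rational(1, 3), Mul(I, Pow(1713, Rational(1, 2)))), 28697), -1)) = Mul(41071, Pow(Add(Mul(Rational(1, 3), I, Pow(1713, Rational(1, 2))), 28697), -1)) = Mul(41071, Pow(Add(28697, Mul(Rational(1, 3), I, Pow(1713, Rational(1, 2)))), -1))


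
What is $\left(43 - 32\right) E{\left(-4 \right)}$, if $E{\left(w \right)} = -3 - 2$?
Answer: $-55$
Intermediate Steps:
$E{\left(w \right)} = -5$ ($E{\left(w \right)} = -3 - 2 = -5$)
$\left(43 - 32\right) E{\left(-4 \right)} = \left(43 - 32\right) \left(-5\right) = 11 \left(-5\right) = -55$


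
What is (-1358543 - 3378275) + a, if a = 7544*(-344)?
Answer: -7331954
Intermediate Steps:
a = -2595136
(-1358543 - 3378275) + a = (-1358543 - 3378275) - 2595136 = -4736818 - 2595136 = -7331954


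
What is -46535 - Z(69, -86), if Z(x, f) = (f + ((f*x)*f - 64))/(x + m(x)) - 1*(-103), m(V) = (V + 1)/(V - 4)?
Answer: -49119480/911 ≈ -53918.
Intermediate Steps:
m(V) = (1 + V)/(-4 + V)
Z(x, f) = 103 + (-64 + f + x*f²)/(x + (1 + x)/(-4 + x)) (Z(x, f) = (f + ((f*x)*f - 64))/(x + (1 + x)/(-4 + x)) - 1*(-103) = (f + (x*f² - 64))/(x + (1 + x)/(-4 + x)) + 103 = (f + (-64 + x*f²))/(x + (1 + x)/(-4 + x)) + 103 = (-64 + f + x*f²)/(x + (1 + x)/(-4 + x)) + 103 = 103 + (-64 + f + x*f²)/(x + (1 + x)/(-4 + x)))
-46535 - Z(69, -86) = -46535 - (103 + 103*69 + (-4 + 69)*(-64 - 86 + 103*69 + 69*(-86)²))/(1 + 69 + 69*(-4 + 69)) = -46535 - (103 + 7107 + 65*(-64 - 86 + 7107 + 69*7396))/(1 + 69 + 69*65) = -46535 - (103 + 7107 + 65*(-64 - 86 + 7107 + 510324))/(1 + 69 + 4485) = -46535 - (103 + 7107 + 65*517281)/4555 = -46535 - (103 + 7107 + 33623265)/4555 = -46535 - 33630475/4555 = -46535 - 1*6726095/911 = -46535 - 6726095/911 = -49119480/911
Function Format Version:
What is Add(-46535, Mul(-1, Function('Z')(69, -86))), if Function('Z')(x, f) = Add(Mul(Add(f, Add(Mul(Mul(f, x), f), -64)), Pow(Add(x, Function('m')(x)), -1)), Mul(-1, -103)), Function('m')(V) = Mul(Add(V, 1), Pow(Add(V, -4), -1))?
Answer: Rational(-49119480, 911) ≈ -53918.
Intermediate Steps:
Function('m')(V) = Mul(Pow(Add(-4, V), -1), Add(1, V)) (Function('m')(V) = Mul(Add(1, V), Pow(Add(-4, V), -1)) = Mul(Pow(Add(-4, V), -1), Add(1, V)))
Function('Z')(x, f) = Add(103, Mul(Pow(Add(x, Mul(Pow(Add(-4, x), -1), Add(1, x))), -1), Add(-64, f, Mul(x, Pow(f, 2))))) (Function('Z')(x, f) = Add(Mul(Add(f, Add(Mul(Mul(f, x), f), -64)), Pow(Add(x, Mul(Pow(Add(-4, x), -1), Add(1, x))), -1)), Mul(-1, -103)) = Add(Mul(Add(f, Add(Mul(x, Pow(f, 2)), -64)), Pow(Add(x, Mul(Pow(Add(-4, x), -1), Add(1, x))), -1)), 103) = Add(Mul(Add(f, Add(-64, Mul(x, Pow(f, 2)))), Pow(Add(x, Mul(Pow(Add(-4, x), -1), Add(1, x))), -1)), 103) = Add(Mul(Add(-64, f, Mul(x, Pow(f, 2))), Pow(Add(x, Mul(Pow(Add(-4, x), -1), Add(1, x))), -1)), 103) = Add(Mul(Pow(Add(x, Mul(Pow(Add(-4, x), -1), Add(1, x))), -1), Add(-64, f, Mul(x, Pow(f, 2)))), 103) = Add(103, Mul(Pow(Add(x, Mul(Pow(Add(-4, x), -1), Add(1, x))), -1), Add(-64, f, Mul(x, Pow(f, 2))))))
Add(-46535, Mul(-1, Function('Z')(69, -86))) = Add(-46535, Mul(-1, Mul(Pow(Add(1, 69, Mul(69, Add(-4, 69))), -1), Add(103, Mul(103, 69), Mul(Add(-4, 69), Add(-64, -86, Mul(103, 69), Mul(69, Pow(-86, 2)))))))) = Add(-46535, Mul(-1, Mul(Pow(Add(1, 69, Mul(69, 65)), -1), Add(103, 7107, Mul(65, Add(-64, -86, 7107, Mul(69, 7396))))))) = Add(-46535, Mul(-1, Mul(Pow(Add(1, 69, 4485), -1), Add(103, 7107, Mul(65, Add(-64, -86, 7107, 510324)))))) = Add(-46535, Mul(-1, Mul(Pow(4555, -1), Add(103, 7107, Mul(65, 517281))))) = Add(-46535, Mul(-1, Mul(Rational(1, 4555), Add(103, 7107, 33623265)))) = Add(-46535, Mul(-1, Mul(Rational(1, 4555), 33630475))) = Add(-46535, Mul(-1, Rational(6726095, 911))) = Add(-46535, Rational(-6726095, 911)) = Rational(-49119480, 911)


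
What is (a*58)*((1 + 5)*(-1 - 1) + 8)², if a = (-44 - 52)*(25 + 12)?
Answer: -3296256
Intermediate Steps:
a = -3552 (a = -96*37 = -3552)
(a*58)*((1 + 5)*(-1 - 1) + 8)² = (-3552*58)*((1 + 5)*(-1 - 1) + 8)² = -206016*(6*(-2) + 8)² = -206016*(-12 + 8)² = -206016*(-4)² = -206016*16 = -3296256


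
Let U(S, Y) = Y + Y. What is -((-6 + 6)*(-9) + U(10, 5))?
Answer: -10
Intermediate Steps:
U(S, Y) = 2*Y
-((-6 + 6)*(-9) + U(10, 5)) = -((-6 + 6)*(-9) + 2*5) = -(0*(-9) + 10) = -(0 + 10) = -1*10 = -10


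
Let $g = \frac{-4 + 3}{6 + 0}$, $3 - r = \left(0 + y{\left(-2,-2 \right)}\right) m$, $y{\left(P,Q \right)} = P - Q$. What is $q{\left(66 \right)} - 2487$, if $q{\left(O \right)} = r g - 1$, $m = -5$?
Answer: $- \frac{4977}{2} \approx -2488.5$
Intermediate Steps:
$r = 3$ ($r = 3 - \left(0 - 0\right) \left(-5\right) = 3 - \left(0 + \left(-2 + 2\right)\right) \left(-5\right) = 3 - \left(0 + 0\right) \left(-5\right) = 3 - 0 \left(-5\right) = 3 - 0 = 3 + 0 = 3$)
$g = - \frac{1}{6} \approx -0.16667$
$q{\left(O \right)} = - \frac{3}{2}$ ($q{\left(O \right)} = 3 \left(- \frac{1}{6}\right) - 1 = - \frac{1}{2} - 1 = - \frac{3}{2}$)
$q{\left(66 \right)} - 2487 = - \frac{3}{2} - 2487 = - \frac{4977}{2}$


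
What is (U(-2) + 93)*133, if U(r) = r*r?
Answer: 12901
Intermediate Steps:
U(r) = r²
(U(-2) + 93)*133 = ((-2)² + 93)*133 = (4 + 93)*133 = 97*133 = 12901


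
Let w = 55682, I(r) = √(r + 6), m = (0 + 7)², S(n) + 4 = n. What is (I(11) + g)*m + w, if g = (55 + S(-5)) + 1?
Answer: 57985 + 49*√17 ≈ 58187.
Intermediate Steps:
S(n) = -4 + n
m = 49 (m = 7² = 49)
I(r) = √(6 + r)
g = 47 (g = (55 + (-4 - 5)) + 1 = (55 - 9) + 1 = 46 + 1 = 47)
(I(11) + g)*m + w = (√(6 + 11) + 47)*49 + 55682 = (√17 + 47)*49 + 55682 = (47 + √17)*49 + 55682 = (2303 + 49*√17) + 55682 = 57985 + 49*√17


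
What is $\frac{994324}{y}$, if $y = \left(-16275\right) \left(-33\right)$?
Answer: $\frac{994324}{537075} \approx 1.8514$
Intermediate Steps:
$y = 537075$
$\frac{994324}{y} = \frac{994324}{537075}$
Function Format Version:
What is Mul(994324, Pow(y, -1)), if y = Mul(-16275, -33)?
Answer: Rational(994324, 537075) ≈ 1.8514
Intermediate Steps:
y = 537075
Mul(994324, Pow(y, -1)) = Mul(994324, Pow(537075, -1)) = Mul(994324, Rational(1, 537075)) = Rational(994324, 537075)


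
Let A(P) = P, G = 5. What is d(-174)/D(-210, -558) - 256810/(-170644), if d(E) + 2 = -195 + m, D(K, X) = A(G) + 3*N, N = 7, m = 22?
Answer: -2898205/554593 ≈ -5.2258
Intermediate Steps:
D(K, X) = 26 (D(K, X) = 5 + 3*7 = 5 + 21 = 26)
d(E) = -175 (d(E) = -2 + (-195 + 22) = -2 - 173 = -175)
d(-174)/D(-210, -558) - 256810/(-170644) = -175/26 - 256810/(-170644) = -175*1/26 - 256810*(-1/170644) = -175/26 + 128405/85322 = -2898205/554593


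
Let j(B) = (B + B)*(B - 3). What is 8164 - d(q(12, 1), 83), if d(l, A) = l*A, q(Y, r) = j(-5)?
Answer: 1524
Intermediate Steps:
j(B) = 2*B*(-3 + B) (j(B) = (2*B)*(-3 + B) = 2*B*(-3 + B))
q(Y, r) = 80 (q(Y, r) = 2*(-5)*(-3 - 5) = 2*(-5)*(-8) = 80)
d(l, A) = A*l
8164 - d(q(12, 1), 83) = 8164 - 83*80 = 8164 - 1*6640 = 8164 - 6640 = 1524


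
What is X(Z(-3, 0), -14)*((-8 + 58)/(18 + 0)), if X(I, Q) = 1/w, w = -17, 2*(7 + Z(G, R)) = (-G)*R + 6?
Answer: -25/153 ≈ -0.16340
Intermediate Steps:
Z(G, R) = -4 - G*R/2 (Z(G, R) = -7 + ((-G)*R + 6)/2 = -7 + (-G*R + 6)/2 = -7 + (6 - G*R)/2 = -7 + (3 - G*R/2) = -4 - G*R/2)
X(I, Q) = -1/17 (X(I, Q) = 1/(-17) = -1/17)
X(Z(-3, 0), -14)*((-8 + 58)/(18 + 0)) = -(-8 + 58)/(17*(18 + 0)) = -50/(17*18) = -1/17*25/9 = -25/153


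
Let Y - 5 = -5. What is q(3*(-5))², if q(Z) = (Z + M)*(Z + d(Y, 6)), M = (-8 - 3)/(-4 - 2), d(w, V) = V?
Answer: 56169/4 ≈ 14042.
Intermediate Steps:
Y = 0 (Y = 5 - 5 = 0)
M = 11/6 (M = -11/(-6) = -11*(-⅙) = 11/6 ≈ 1.8333)
q(Z) = (6 + Z)*(11/6 + Z) (q(Z) = (Z + 11/6)*(Z + 6) = (11/6 + Z)*(6 + Z) = (6 + Z)*(11/6 + Z))
q(3*(-5))² = (11 + (3*(-5))² + 47*(3*(-5))/6)² = (11 + (-15)² + (47/6)*(-15))² = (11 + 225 - 235/2)² = (237/2)² = 56169/4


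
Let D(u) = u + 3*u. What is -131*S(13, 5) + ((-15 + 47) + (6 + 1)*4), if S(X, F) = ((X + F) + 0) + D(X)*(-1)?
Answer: 4514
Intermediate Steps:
D(u) = 4*u
S(X, F) = F - 3*X (S(X, F) = ((X + F) + 0) + (4*X)*(-1) = ((F + X) + 0) - 4*X = (F + X) - 4*X = F - 3*X)
-131*S(13, 5) + ((-15 + 47) + (6 + 1)*4) = -131*(5 - 3*13) + ((-15 + 47) + (6 + 1)*4) = -131*(5 - 39) + (32 + 7*4) = -131*(-34) + (32 + 28) = 4454 + 60 = 4514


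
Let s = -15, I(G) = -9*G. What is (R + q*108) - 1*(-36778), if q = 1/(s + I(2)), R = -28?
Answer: 404214/11 ≈ 36747.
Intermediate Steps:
q = -1/33 (q = 1/(-15 - 9*2) = 1/(-15 - 18) = 1/(-33) = -1/33 ≈ -0.030303)
(R + q*108) - 1*(-36778) = (-28 - 1/33*108) - 1*(-36778) = (-28 - 36/11) + 36778 = -344/11 + 36778 = 404214/11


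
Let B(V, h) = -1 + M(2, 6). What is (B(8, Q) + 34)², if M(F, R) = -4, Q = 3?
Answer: 841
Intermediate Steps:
B(V, h) = -5 (B(V, h) = -1 - 4 = -5)
(B(8, Q) + 34)² = (-5 + 34)² = 29² = 841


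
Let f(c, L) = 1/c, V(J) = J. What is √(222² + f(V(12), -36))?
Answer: √1774227/6 ≈ 222.00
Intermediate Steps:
√(222² + f(V(12), -36)) = √(222² + 1/12) = √(49284 + 1/12) = √(591409/12) = √1774227/6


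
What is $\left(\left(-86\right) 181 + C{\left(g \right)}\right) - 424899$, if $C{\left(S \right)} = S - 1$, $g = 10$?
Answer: $-440456$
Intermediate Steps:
$C{\left(S \right)} = -1 + S$ ($C{\left(S \right)} = S - 1 = -1 + S$)
$\left(\left(-86\right) 181 + C{\left(g \right)}\right) - 424899 = \left(\left(-86\right) 181 + \left(-1 + 10\right)\right) - 424899 = \left(-15566 + 9\right) - 424899 = -15557 - 424899 = -440456$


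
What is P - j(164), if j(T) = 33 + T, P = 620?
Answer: 423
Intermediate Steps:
P - j(164) = 620 - (33 + 164) = 620 - 1*197 = 620 - 197 = 423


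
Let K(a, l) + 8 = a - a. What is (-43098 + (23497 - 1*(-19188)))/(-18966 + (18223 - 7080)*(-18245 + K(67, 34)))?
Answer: 413/203412145 ≈ 2.0304e-6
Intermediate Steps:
K(a, l) = -8 (K(a, l) = -8 + (a - a) = -8 + 0 = -8)
(-43098 + (23497 - 1*(-19188)))/(-18966 + (18223 - 7080)*(-18245 + K(67, 34))) = (-43098 + (23497 - 1*(-19188)))/(-18966 + (18223 - 7080)*(-18245 - 8)) = (-43098 + (23497 + 19188))/(-18966 + 11143*(-18253)) = (-43098 + 42685)/(-18966 - 203393179) = -413/(-203412145) = -413*(-1/203412145) = 413/203412145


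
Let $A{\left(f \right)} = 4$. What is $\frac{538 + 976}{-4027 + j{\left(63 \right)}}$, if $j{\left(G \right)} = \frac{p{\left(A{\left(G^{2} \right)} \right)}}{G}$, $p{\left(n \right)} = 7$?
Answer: $- \frac{6813}{18121} \approx -0.37597$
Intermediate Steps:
$j{\left(G \right)} = \frac{7}{G}$
$\frac{538 + 976}{-4027 + j{\left(63 \right)}} = \frac{538 + 976}{-4027 + \frac{7}{63}} = \frac{1514}{-4027 + 7 \cdot \frac{1}{63}} = \frac{1514}{-4027 + \frac{1}{9}} = \frac{1514}{- \frac{36242}{9}} = 1514 \left(- \frac{9}{36242}\right) = - \frac{6813}{18121}$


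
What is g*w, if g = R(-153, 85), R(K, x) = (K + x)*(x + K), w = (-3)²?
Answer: 41616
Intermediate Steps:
w = 9
R(K, x) = (K + x)² (R(K, x) = (K + x)*(K + x) = (K + x)²)
g = 4624 (g = (-153 + 85)² = (-68)² = 4624)
g*w = 4624*9 = 41616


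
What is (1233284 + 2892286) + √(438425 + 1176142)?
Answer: 4125570 + √1614567 ≈ 4.1268e+6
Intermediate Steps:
(1233284 + 2892286) + √(438425 + 1176142) = 4125570 + √1614567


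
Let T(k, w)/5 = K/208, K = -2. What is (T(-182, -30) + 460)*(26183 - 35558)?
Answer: -448453125/104 ≈ -4.3120e+6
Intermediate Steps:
T(k, w) = -5/104 (T(k, w) = 5*(-2/208) = 5*(-2*1/208) = 5*(-1/104) = -5/104)
(T(-182, -30) + 460)*(26183 - 35558) = (-5/104 + 460)*(26183 - 35558) = (47835/104)*(-9375) = -448453125/104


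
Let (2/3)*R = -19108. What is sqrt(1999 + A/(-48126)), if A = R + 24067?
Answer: sqrt(4630128779094)/48126 ≈ 44.711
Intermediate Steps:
R = -28662 (R = (3/2)*(-19108) = -28662)
A = -4595 (A = -28662 + 24067 = -4595)
sqrt(1999 + A/(-48126)) = sqrt(1999 - 4595/(-48126)) = sqrt(1999 - 4595*(-1/48126)) = sqrt(1999 + 4595/48126) = sqrt(96208469/48126) = sqrt(4630128779094)/48126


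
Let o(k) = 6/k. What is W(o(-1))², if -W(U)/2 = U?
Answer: 144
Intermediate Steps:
W(U) = -2*U
W(o(-1))² = (-12/(-1))² = (-12*(-1))² = (-2*(-6))² = 12² = 144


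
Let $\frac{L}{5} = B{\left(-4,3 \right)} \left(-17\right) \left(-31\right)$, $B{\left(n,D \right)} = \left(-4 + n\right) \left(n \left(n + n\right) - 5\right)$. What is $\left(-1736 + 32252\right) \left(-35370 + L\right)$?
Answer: $-18447837480$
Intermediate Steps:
$B{\left(n,D \right)} = \left(-5 + 2 n^{2}\right) \left(-4 + n\right)$ ($B{\left(n,D \right)} = \left(-4 + n\right) \left(n 2 n - 5\right) = \left(-4 + n\right) \left(2 n^{2} - 5\right) = \left(-4 + n\right) \left(-5 + 2 n^{2}\right) = \left(-5 + 2 n^{2}\right) \left(-4 + n\right)$)
$L = -569160$ ($L = 5 \left(20 - 8 \left(-4\right)^{2} - -20 + 2 \left(-4\right)^{3}\right) \left(-17\right) \left(-31\right) = 5 \left(20 - 128 + 20 + 2 \left(-64\right)\right) \left(-17\right) \left(-31\right) = 5 \left(20 - 128 + 20 - 128\right) \left(-17\right) \left(-31\right) = 5 \left(-216\right) \left(-17\right) \left(-31\right) = 5 \cdot 3672 \left(-31\right) = 5 \left(-113832\right) = -569160$)
$\left(-1736 + 32252\right) \left(-35370 + L\right) = \left(-1736 + 32252\right) \left(-35370 - 569160\right) = 30516 \left(-604530\right) = -18447837480$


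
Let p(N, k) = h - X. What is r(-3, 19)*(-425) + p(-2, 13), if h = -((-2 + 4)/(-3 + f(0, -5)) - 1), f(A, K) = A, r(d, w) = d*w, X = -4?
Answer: 72692/3 ≈ 24231.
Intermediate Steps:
h = 5/3 (h = -((-2 + 4)/(-3 + 0) - 1) = -(2/(-3) - 1) = -(2*(-⅓) - 1) = -(-⅔ - 1) = -1*(-5/3) = 5/3 ≈ 1.6667)
p(N, k) = 17/3 (p(N, k) = 5/3 - 1*(-4) = 5/3 + 4 = 17/3)
r(-3, 19)*(-425) + p(-2, 13) = -3*19*(-425) + 17/3 = -57*(-425) + 17/3 = 24225 + 17/3 = 72692/3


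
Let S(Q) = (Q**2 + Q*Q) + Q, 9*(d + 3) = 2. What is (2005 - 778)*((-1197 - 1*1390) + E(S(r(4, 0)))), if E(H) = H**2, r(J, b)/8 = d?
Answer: 2494191077437/2187 ≈ 1.1405e+9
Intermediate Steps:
d = -25/9 (d = -3 + (1/9)*2 = -3 + 2/9 = -25/9 ≈ -2.7778)
r(J, b) = -200/9 (r(J, b) = 8*(-25/9) = -200/9)
S(Q) = Q + 2*Q**2 (S(Q) = (Q**2 + Q**2) + Q = 2*Q**2 + Q = Q + 2*Q**2)
(2005 - 778)*((-1197 - 1*1390) + E(S(r(4, 0)))) = (2005 - 778)*((-1197 - 1*1390) + (-200*(1 + 2*(-200/9))/9)**2) = 1227*((-1197 - 1390) + (-200*(1 - 400/9)/9)**2) = 1227*(-2587 + (-200/9*(-391/9))**2) = 1227*(-2587 + (78200/81)**2) = 1227*(-2587 + 6115240000/6561) = 1227*(6098266693/6561) = 2494191077437/2187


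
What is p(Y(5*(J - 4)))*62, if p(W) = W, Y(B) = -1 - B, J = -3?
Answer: 2108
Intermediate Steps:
p(Y(5*(J - 4)))*62 = (-1 - 5*(-3 - 4))*62 = (-1 - 5*(-7))*62 = (-1 - 1*(-35))*62 = (-1 + 35)*62 = 34*62 = 2108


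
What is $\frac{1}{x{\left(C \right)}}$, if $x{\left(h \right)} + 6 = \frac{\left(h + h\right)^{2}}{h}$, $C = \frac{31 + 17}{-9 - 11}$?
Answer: $- \frac{5}{78} \approx -0.064103$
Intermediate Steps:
$C = - \frac{12}{5}$ ($C = \frac{48}{-20} = 48 \left(- \frac{1}{20}\right) = - \frac{12}{5} \approx -2.4$)
$x{\left(h \right)} = -6 + 4 h$ ($x{\left(h \right)} = -6 + \frac{\left(h + h\right)^{2}}{h} = -6 + \frac{\left(2 h\right)^{2}}{h} = -6 + \frac{4 h^{2}}{h} = -6 + 4 h$)
$\frac{1}{x{\left(C \right)}} = \frac{1}{-6 + 4 \left(- \frac{12}{5}\right)} = \frac{1}{-6 - \frac{48}{5}} = \frac{1}{- \frac{78}{5}} = - \frac{5}{78}$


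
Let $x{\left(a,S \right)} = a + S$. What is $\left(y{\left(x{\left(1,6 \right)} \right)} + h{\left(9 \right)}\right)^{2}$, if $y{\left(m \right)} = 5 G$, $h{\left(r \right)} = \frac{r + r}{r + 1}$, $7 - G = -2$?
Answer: $\frac{54756}{25} \approx 2190.2$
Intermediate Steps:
$x{\left(a,S \right)} = S + a$
$G = 9$ ($G = 7 - -2 = 7 + 2 = 9$)
$h{\left(r \right)} = \frac{2 r}{1 + r}$
$y{\left(m \right)} = 45$ ($y{\left(m \right)} = 5 \cdot 9 = 45$)
$\left(y{\left(x{\left(1,6 \right)} \right)} + h{\left(9 \right)}\right)^{2} = \left(45 + 2 \cdot 9 \frac{1}{1 + 9}\right)^{2} = \left(45 + 2 \cdot 9 \cdot \frac{1}{10}\right)^{2} = \left(45 + \frac{9}{5}\right)^{2} = \left(\frac{234}{5}\right)^{2} = \frac{54756}{25}$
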